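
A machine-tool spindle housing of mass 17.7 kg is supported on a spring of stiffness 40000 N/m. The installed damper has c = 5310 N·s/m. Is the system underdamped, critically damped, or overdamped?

overdamped

c_c = 2√(k·m) = 1683 N·s/m; ζ = c/c_c = 5310/1683 = 3.16.
Since ζ > 1 the system is overdamped.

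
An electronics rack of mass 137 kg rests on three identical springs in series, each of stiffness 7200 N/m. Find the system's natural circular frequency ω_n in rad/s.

4.19 rad/s

Series springs: 1/k_eq = 3/7200, so k_eq = 7200/3 = 2400 N/m.
ω_n = √(k_eq/m) = √(2400/137) = √17.52 = 4.185 rad/s.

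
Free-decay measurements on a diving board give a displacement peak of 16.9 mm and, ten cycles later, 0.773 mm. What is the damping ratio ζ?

0.0490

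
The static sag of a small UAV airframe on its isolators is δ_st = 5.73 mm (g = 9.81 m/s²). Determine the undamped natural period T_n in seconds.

ω_n = √(g/δ_st) = √(9.81/0.00573) = √1712 = 41.38 rad/s.
T_n = 2π/ω_n = 6.283/41.38 = 0.1519 s.

0.152 s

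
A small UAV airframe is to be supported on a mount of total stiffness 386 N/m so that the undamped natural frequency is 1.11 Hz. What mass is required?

ω_n = 2πf_n = 2π × 1.11 = 6.974 rad/s.
m = k/ω_n² = 386/6.974² = 386/48.64 = 7.936 kg.

7.94 kg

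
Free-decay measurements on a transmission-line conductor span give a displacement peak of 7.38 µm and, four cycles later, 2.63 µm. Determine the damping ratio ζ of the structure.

0.0410

Logarithmic decrement δ = (1/n)·ln(x₀/x_n) = (1/4)·ln(7.38/2.63) = (1/4)·ln(2.806) = 0.2579.
ζ = δ/√(4π² + δ²) = 0.2579/√(39.48 + 0.0665) = 0.2579/6.288 = 0.04102.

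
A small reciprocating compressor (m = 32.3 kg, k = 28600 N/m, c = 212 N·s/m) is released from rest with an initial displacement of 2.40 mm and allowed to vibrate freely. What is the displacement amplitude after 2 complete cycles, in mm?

ζ = c/(2√(km)) = 212/(2√(28600 × 32.3)) = 212/1922 = 0.1103.
Logarithmic decrement δ = 2πζ/√(1 − ζ²) = 2π × 0.1103/√(1 − 0.0122) = 0.6972.
After n cycles, x_n/x₀ = e^(−nδ), so x_2 = 2.40 × e^(−2 × 0.6972) = 2.40 × 0.2480 = 0.5952 mm.

0.595 mm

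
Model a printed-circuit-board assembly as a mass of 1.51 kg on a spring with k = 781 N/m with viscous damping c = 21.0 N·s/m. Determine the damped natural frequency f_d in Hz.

ω_n = √(k/m) = √(781.0/1.51) = 22.74 rad/s.
Critical damping c_c = 2√(k·m) = 2√(781.0 × 1.51) = 68.68 N·s/m, so ζ = c/c_c = 21.0/68.68 = 0.3058.
ω_d = ω_n√(1 − ζ²) = 22.74 × √(1 − 0.0935) = 21.65 rad/s.
f_d = ω_d/(2π) = 3.446 Hz.

3.45 Hz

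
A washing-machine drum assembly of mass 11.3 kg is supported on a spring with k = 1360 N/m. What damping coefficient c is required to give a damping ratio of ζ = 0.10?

24.8 N·s/m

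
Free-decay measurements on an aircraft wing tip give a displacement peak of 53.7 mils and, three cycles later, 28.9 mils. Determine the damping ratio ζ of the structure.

0.0329

Logarithmic decrement δ = (1/n)·ln(x₀/x_n) = (1/3)·ln(53.7/28.9) = (1/3)·ln(1.858) = 0.2065.
ζ = δ/√(4π² + δ²) = 0.2065/√(39.48 + 0.0427) = 0.2065/6.287 = 0.03285.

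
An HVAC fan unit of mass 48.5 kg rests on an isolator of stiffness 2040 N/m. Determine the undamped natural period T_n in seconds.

ω_n = √(k/m) = √(2040/48.5) = √42.06 = 6.486 rad/s.
T_n = 2π/ω_n = 6.283/6.486 = 0.9688 s.

0.969 s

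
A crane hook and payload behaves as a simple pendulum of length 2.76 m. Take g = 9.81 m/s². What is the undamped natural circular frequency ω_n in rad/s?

For a simple pendulum ω_n = √(g/L) = √(9.81/2.76) = √3.554 = 1.885 rad/s.

1.89 rad/s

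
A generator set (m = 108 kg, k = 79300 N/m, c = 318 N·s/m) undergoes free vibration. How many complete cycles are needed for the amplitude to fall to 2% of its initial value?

12 cycles

ζ = c/(2√(km)) = 318/(2√(79300 × 108)) = 318/5853 = 0.05433.
Logarithmic decrement δ = 2πζ/√(1 − ζ²) = 2π × 0.05433/√(1 − 0.00295) = 0.3419.
x_n/x₀ = e^(−nδ) ≤ 0.02; take ln: n ≥ ln(1/0.02)/δ = 3.912/0.3419 = 11.44.
So 12 complete cycles are required.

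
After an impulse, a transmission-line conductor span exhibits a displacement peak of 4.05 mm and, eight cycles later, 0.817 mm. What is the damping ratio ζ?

0.0318

Logarithmic decrement δ = (1/n)·ln(x₀/x_n) = (1/8)·ln(4.05/0.817) = (1/8)·ln(4.957) = 0.2001.
ζ = δ/√(4π² + δ²) = 0.2001/√(39.48 + 0.0400) = 0.2001/6.286 = 0.03183.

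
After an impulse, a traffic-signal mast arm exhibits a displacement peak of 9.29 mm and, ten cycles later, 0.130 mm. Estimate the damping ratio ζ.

0.0678

Logarithmic decrement δ = (1/n)·ln(x₀/x_n) = (1/10)·ln(9.29/0.130) = (1/10)·ln(71.46) = 0.4269.
ζ = δ/√(4π² + δ²) = 0.4269/√(39.48 + 0.182) = 0.4269/6.298 = 0.06779.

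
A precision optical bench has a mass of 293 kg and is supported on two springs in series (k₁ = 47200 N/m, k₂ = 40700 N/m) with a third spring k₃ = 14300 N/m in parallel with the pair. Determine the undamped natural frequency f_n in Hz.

Series pair: k_s = k₁k₂/(k₁+k₂) = (47200)(40700)/(47200 + 40700) = 21850 N/m. In parallel with k₃: k_eq = 21850 + 14300 = 36150 N/m.
ω_n = √(k_eq/m) = √(36150/293) = √123.4 = 11.11 rad/s.
f_n = ω_n/(2π) = 11.11/6.283 = 1.768 Hz.

1.77 Hz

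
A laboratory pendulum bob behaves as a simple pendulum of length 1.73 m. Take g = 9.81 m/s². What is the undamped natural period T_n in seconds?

For a simple pendulum ω_n = √(g/L) = √(9.81/1.73) = √5.671 = 2.381 rad/s.
T_n = 2π/ω_n = 6.283/2.381 = 2.639 s.

2.64 s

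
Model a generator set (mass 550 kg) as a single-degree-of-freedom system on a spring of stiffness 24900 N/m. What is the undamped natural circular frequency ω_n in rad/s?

6.73 rad/s

ω_n = √(k/m) = √(24900/550) = √45.27 = 6.729 rad/s.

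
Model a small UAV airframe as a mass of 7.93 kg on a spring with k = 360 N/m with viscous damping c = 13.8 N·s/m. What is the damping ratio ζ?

ω_n = √(k/m) = √(360.0/7.93) = 6.738 rad/s.
Critical damping c_c = 2√(k·m) = 2√(360.0 × 7.93) = 106.9 N·s/m, so ζ = c/c_c = 13.8/106.9 = 0.1291.

0.129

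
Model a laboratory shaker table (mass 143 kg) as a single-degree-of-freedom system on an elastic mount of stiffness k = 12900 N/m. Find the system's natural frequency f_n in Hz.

ω_n = √(k/m) = √(12900/143) = √90.21 = 9.498 rad/s.
f_n = ω_n/(2π) = 9.498/6.283 = 1.512 Hz.

1.51 Hz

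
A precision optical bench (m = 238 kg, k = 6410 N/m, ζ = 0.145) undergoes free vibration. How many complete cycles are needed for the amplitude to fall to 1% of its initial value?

6 cycles

Logarithmic decrement δ = 2πζ/√(1 − ζ²) = 2π × 0.1450/√(1 − 0.0210) = 0.9208.
x_n/x₀ = e^(−nδ) ≤ 0.01; take ln: n ≥ ln(1/0.01)/δ = 4.605/0.9208 = 5.001.
So 6 complete cycles are required.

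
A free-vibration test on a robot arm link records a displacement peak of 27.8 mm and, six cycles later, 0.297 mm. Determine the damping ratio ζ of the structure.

Logarithmic decrement δ = (1/n)·ln(x₀/x_n) = (1/6)·ln(27.8/0.297) = (1/6)·ln(93.60) = 0.7565.
ζ = δ/√(4π² + δ²) = 0.7565/√(39.48 + 0.572) = 0.7565/6.329 = 0.1195.

0.120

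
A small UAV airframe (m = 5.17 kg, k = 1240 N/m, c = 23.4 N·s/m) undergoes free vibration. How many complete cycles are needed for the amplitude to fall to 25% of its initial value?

2 cycles

ζ = c/(2√(km)) = 23.4/(2√(1240 × 5.17)) = 23.4/160.1 = 0.1461.
Logarithmic decrement δ = 2πζ/√(1 − ζ²) = 2π × 0.1461/√(1 − 0.0214) = 0.9281.
x_n/x₀ = e^(−nδ) ≤ 0.25; take ln: n ≥ ln(1/0.25)/δ = 1.386/0.9281 = 1.494.
So 2 complete cycles are required.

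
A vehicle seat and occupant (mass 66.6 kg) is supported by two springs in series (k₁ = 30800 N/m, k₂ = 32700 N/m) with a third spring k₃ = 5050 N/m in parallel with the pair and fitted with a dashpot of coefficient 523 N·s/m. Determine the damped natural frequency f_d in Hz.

2.75 Hz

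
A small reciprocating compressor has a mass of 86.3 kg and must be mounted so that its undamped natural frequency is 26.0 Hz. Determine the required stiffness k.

ω_n = 2πf_n = 2π × 26.0 = 163.4 rad/s.
k = m·ω_n² = 86.3 × 163.4² = 86.3 × 26690 = 2303000 N/m.

2300000 N/m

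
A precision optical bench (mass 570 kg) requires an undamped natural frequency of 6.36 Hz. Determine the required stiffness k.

910000 N/m

ω_n = 2πf_n = 2π × 6.36 = 39.96 rad/s.
k = m·ω_n² = 570 × 39.96² = 570 × 1597 = 910200 N/m.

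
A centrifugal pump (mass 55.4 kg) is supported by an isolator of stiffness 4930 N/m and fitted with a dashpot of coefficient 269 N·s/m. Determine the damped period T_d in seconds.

0.689 s

ω_n = √(k/m) = √(4930/55.4) = 9.433 rad/s.
Critical damping c_c = 2√(k·m) = 2√(4930 × 55.4) = 1045 N·s/m, so ζ = c/c_c = 269/1045 = 0.2574.
ω_d = ω_n√(1 − ζ²) = 9.433 × √(1 − 0.0662) = 9.116 rad/s.
T_d = 2π/ω_d = 0.6893 s.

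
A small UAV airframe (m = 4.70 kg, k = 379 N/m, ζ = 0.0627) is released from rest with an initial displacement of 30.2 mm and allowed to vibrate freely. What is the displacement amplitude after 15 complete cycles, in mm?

Logarithmic decrement δ = 2πζ/√(1 − ζ²) = 2π × 0.06270/√(1 − 0.00393) = 0.3947.
After n cycles, x_n/x₀ = e^(−nδ), so x_15 = 30.2 × e^(−15 × 0.3947) = 30.2 × 0.002683 = 0.08101 mm.

0.0810 mm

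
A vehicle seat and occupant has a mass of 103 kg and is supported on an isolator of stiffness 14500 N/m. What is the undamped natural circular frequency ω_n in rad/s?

11.9 rad/s

ω_n = √(k/m) = √(14500/103) = √140.8 = 11.86 rad/s.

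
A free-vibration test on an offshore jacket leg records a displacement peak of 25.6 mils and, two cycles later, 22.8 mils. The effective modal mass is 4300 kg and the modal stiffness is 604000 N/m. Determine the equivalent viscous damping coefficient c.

Logarithmic decrement δ = (1/n)·ln(x₀/x_n) = (1/2)·ln(25.6/22.8) = (1/2)·ln(1.123) = 0.05792.
ζ = δ/√(4π² + δ²) = 0.05792/√(39.48 + 0.00335) = 0.05792/6.283 = 0.009217.
c = ζ · 2√(km) = 0.009217 × 2√(604000 × 4300) = 0.009217 × 101900 = 939.5 N·s/m.

939 N·s/m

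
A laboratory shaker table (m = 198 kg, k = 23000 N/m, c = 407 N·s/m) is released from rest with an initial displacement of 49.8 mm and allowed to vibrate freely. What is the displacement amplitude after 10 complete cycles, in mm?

ζ = c/(2√(km)) = 407/(2√(23000 × 198)) = 407/4268 = 0.09536.
Logarithmic decrement δ = 2πζ/√(1 − ζ²) = 2π × 0.09536/√(1 − 0.00909) = 0.6019.
After n cycles, x_n/x₀ = e^(−nδ), so x_10 = 49.8 × e^(−10 × 0.6019) = 49.8 × 0.002432 = 0.1211 mm.

0.121 mm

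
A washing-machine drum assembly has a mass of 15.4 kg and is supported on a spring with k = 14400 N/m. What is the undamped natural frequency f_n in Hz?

ω_n = √(k/m) = √(14400/15.4) = √935.1 = 30.58 rad/s.
f_n = ω_n/(2π) = 30.58/6.283 = 4.867 Hz.

4.87 Hz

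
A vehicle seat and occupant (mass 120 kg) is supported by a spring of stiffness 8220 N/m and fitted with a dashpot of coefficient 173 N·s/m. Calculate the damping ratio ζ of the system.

0.0871

ω_n = √(k/m) = √(8220/120) = 8.276 rad/s.
Critical damping c_c = 2√(k·m) = 2√(8220 × 120) = 1986 N·s/m, so ζ = c/c_c = 173/1986 = 0.08709.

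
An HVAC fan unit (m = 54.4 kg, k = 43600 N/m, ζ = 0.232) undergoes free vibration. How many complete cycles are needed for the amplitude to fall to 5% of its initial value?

2 cycles

Logarithmic decrement δ = 2πζ/√(1 − ζ²) = 2π × 0.2320/√(1 − 0.0538) = 1.499.
x_n/x₀ = e^(−nδ) ≤ 0.05; take ln: n ≥ ln(1/0.05)/δ = 2.996/1.499 = 1.999.
So 2 complete cycles are required.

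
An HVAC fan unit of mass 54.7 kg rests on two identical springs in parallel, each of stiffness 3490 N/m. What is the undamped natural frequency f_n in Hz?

Parallel springs add: k_eq = 2 × 3490 = 6980 N/m.
ω_n = √(k_eq/m) = √(6980/54.7) = √127.6 = 11.30 rad/s.
f_n = ω_n/(2π) = 11.30/6.283 = 1.798 Hz.

1.80 Hz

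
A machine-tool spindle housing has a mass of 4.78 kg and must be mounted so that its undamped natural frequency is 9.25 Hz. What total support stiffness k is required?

16100 N/m

ω_n = 2πf_n = 2π × 9.25 = 58.12 rad/s.
k = m·ω_n² = 4.78 × 58.12² = 4.78 × 3378 = 16150 N/m.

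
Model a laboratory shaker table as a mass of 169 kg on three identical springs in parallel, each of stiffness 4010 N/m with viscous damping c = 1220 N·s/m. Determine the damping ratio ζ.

0.428

Parallel springs add: k_eq = 3 × 4010 = 12030 N/m.
ω_n = √(k_eq/m) = √(12030/169) = 8.437 rad/s.
Critical damping c_c = 2√(k_eq·m) = 2√(12030 × 169) = 2852 N·s/m, so ζ = c/c_c = 1220/2852 = 0.4278.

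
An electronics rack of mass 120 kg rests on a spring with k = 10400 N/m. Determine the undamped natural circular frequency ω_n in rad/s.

9.31 rad/s

ω_n = √(k/m) = √(10400/120) = √86.67 = 9.309 rad/s.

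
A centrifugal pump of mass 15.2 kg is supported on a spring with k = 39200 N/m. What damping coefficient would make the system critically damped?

1540 N·s/m

c_c = 2√(k·m) = 2√(39200 × 15.2) = 2 × 771.9 = 1544 N·s/m.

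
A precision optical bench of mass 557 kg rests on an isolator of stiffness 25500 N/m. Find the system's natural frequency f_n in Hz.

1.08 Hz

ω_n = √(k/m) = √(25500/557) = √45.78 = 6.766 rad/s.
f_n = ω_n/(2π) = 6.766/6.283 = 1.077 Hz.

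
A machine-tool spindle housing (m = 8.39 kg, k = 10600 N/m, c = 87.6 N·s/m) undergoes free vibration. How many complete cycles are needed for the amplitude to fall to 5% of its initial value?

4 cycles

ζ = c/(2√(km)) = 87.6/(2√(10600 × 8.39)) = 87.6/596.4 = 0.1469.
Logarithmic decrement δ = 2πζ/√(1 − ζ²) = 2π × 0.1469/√(1 − 0.0216) = 0.9329.
x_n/x₀ = e^(−nδ) ≤ 0.05; take ln: n ≥ ln(1/0.05)/δ = 2.996/0.9329 = 3.211.
So 4 complete cycles are required.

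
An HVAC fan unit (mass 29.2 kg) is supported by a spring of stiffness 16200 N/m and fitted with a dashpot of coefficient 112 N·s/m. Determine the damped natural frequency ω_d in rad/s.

ω_n = √(k/m) = √(16200/29.2) = 23.55 rad/s.
Critical damping c_c = 2√(k·m) = 2√(16200 × 29.2) = 1376 N·s/m, so ζ = c/c_c = 112/1376 = 0.08142.
ω_d = ω_n√(1 − ζ²) = 23.55 × √(1 − 0.00663) = 23.48 rad/s.

23.5 rad/s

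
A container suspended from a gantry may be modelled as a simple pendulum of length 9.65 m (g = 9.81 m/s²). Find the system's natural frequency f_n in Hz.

For a simple pendulum ω_n = √(g/L) = √(9.81/9.65) = √1.017 = 1.008 rad/s.
f_n = ω_n/(2π) = 1.008/6.283 = 0.1605 Hz.

0.160 Hz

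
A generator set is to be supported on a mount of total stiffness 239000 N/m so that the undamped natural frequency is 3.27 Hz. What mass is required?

566 kg

ω_n = 2πf_n = 2π × 3.27 = 20.55 rad/s.
m = k/ω_n² = 239000/20.55² = 239000/422.1 = 566.2 kg.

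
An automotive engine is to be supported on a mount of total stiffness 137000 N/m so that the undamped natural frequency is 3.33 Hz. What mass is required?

ω_n = 2πf_n = 2π × 3.33 = 20.92 rad/s.
m = k/ω_n² = 137000/20.92² = 137000/437.8 = 312.9 kg.

313 kg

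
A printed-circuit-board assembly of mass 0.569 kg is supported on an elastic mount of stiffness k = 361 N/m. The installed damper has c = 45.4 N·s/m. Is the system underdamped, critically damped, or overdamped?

overdamped

c_c = 2√(k·m) = 28.66 N·s/m; ζ = c/c_c = 45.4/28.66 = 1.58.
Since ζ > 1 the system is overdamped.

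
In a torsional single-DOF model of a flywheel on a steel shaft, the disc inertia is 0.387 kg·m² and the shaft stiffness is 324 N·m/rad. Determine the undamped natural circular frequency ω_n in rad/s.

28.9 rad/s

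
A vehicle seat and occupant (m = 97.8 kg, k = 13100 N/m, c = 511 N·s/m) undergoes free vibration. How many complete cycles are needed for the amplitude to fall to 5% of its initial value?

3 cycles

ζ = c/(2√(km)) = 511/(2√(13100 × 97.8)) = 511/2264 = 0.2257.
Logarithmic decrement δ = 2πζ/√(1 − ζ²) = 2π × 0.2257/√(1 − 0.0510) = 1.456.
x_n/x₀ = e^(−nδ) ≤ 0.05; take ln: n ≥ ln(1/0.05)/δ = 2.996/1.456 = 2.058.
So 3 complete cycles are required.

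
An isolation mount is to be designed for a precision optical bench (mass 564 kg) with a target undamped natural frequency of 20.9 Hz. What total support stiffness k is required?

9730000 N/m

ω_n = 2πf_n = 2π × 20.9 = 131.3 rad/s.
k = m·ω_n² = 564 × 131.3² = 564 × 17240 = 9726000 N/m.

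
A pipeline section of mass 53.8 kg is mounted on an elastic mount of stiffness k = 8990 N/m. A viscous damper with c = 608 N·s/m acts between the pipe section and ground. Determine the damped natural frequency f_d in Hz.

1.85 Hz

ω_n = √(k/m) = √(8990/53.8) = 12.93 rad/s.
Critical damping c_c = 2√(k·m) = 2√(8990 × 53.8) = 1391 N·s/m, so ζ = c/c_c = 608/1391 = 0.4371.
ω_d = ω_n√(1 − ζ²) = 12.93 × √(1 − 0.191) = 11.63 rad/s.
f_d = ω_d/(2π) = 1.850 Hz.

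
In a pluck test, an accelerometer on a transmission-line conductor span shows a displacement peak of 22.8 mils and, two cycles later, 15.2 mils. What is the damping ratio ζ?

Logarithmic decrement δ = (1/n)·ln(x₀/x_n) = (1/2)·ln(22.8/15.2) = (1/2)·ln(1.500) = 0.2027.
ζ = δ/√(4π² + δ²) = 0.2027/√(39.48 + 0.0411) = 0.2027/6.286 = 0.03225.

0.0322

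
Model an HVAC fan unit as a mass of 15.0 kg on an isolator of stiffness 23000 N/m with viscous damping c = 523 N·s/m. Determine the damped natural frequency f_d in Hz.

5.58 Hz

ω_n = √(k/m) = √(23000/15.0) = 39.16 rad/s.
Critical damping c_c = 2√(k·m) = 2√(23000 × 15.0) = 1175 N·s/m, so ζ = c/c_c = 523/1175 = 0.4452.
ω_d = ω_n√(1 − ζ²) = 39.16 × √(1 − 0.198) = 35.06 rad/s.
f_d = ω_d/(2π) = 5.580 Hz.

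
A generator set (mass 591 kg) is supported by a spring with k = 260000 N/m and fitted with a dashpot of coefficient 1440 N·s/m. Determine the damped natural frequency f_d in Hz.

ω_n = √(k/m) = √(260000/591) = 20.97 rad/s.
Critical damping c_c = 2√(k·m) = 2√(260000 × 591) = 24790 N·s/m, so ζ = c/c_c = 1440/24790 = 0.05808.
ω_d = ω_n√(1 − ζ²) = 20.97 × √(1 − 0.00337) = 20.94 rad/s.
f_d = ω_d/(2π) = 3.333 Hz.

3.33 Hz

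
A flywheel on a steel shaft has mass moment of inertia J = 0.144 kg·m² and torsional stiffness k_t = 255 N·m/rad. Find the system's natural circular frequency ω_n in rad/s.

ω_n = √(k_t/J) = √(255/0.144) = √1771 = 42.08 rad/s.

42.1 rad/s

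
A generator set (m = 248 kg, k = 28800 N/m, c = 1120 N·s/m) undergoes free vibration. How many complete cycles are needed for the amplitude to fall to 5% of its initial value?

3 cycles

ζ = c/(2√(km)) = 1120/(2√(28800 × 248)) = 1120/5345 = 0.2095.
Logarithmic decrement δ = 2πζ/√(1 − ζ²) = 2π × 0.2095/√(1 − 0.0439) = 1.346.
x_n/x₀ = e^(−nδ) ≤ 0.05; take ln: n ≥ ln(1/0.05)/δ = 2.996/1.346 = 2.225.
So 3 complete cycles are required.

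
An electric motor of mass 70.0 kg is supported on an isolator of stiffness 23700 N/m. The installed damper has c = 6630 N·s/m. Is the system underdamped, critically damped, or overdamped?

c_c = 2√(k·m) = 2576 N·s/m; ζ = c/c_c = 6630/2576 = 2.57.
Since ζ > 1 the system is overdamped.

overdamped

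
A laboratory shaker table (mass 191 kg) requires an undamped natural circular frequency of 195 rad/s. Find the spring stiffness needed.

7260000 N/m

k = m·ω_n² = 191 × 195.0² = 191 × 38020 = 7263000 N/m.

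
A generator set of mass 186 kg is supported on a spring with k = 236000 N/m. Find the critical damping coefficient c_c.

13300 N·s/m

c_c = 2√(k·m) = 2√(236000 × 186) = 2 × 6625 = 13250 N·s/m.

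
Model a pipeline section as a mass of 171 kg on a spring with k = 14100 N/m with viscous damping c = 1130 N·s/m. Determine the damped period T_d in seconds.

ω_n = √(k/m) = √(14100/171) = 9.081 rad/s.
Critical damping c_c = 2√(k·m) = 2√(14100 × 171) = 3106 N·s/m, so ζ = c/c_c = 1130/3106 = 0.3639.
ω_d = ω_n√(1 − ζ²) = 9.081 × √(1 − 0.132) = 8.458 rad/s.
T_d = 2π/ω_d = 0.7429 s.

0.743 s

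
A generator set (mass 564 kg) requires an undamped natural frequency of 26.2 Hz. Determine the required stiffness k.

15300000 N/m

ω_n = 2πf_n = 2π × 26.2 = 164.6 rad/s.
k = m·ω_n² = 564 × 164.6² = 564 × 27100 = 15280000 N/m.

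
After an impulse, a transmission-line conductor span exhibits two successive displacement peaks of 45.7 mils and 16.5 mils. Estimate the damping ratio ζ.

Logarithmic decrement δ = (1/n)·ln(x₀/x_n) = (1/1)·ln(45.7/16.5) = (1/1)·ln(2.770) = 1.019.
ζ = δ/√(4π² + δ²) = 1.019/√(39.48 + 1.04) = 1.019/6.365 = 0.1600.

0.160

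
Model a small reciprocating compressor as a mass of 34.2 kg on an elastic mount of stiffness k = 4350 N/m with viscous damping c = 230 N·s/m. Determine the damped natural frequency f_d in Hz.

ω_n = √(k/m) = √(4350/34.2) = 11.28 rad/s.
Critical damping c_c = 2√(k·m) = 2√(4350 × 34.2) = 771.4 N·s/m, so ζ = c/c_c = 230/771.4 = 0.2982.
ω_d = ω_n√(1 − ζ²) = 11.28 × √(1 − 0.0889) = 10.77 rad/s.
f_d = ω_d/(2π) = 1.713 Hz.

1.71 Hz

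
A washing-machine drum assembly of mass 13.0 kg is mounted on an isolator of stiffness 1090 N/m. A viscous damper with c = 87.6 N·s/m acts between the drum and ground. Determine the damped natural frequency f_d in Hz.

ω_n = √(k/m) = √(1090/13.0) = 9.157 rad/s.
Critical damping c_c = 2√(k·m) = 2√(1090 × 13.0) = 238.1 N·s/m, so ζ = c/c_c = 87.6/238.1 = 0.3680.
ω_d = ω_n√(1 − ζ²) = 9.157 × √(1 − 0.135) = 8.514 rad/s.
f_d = ω_d/(2π) = 1.355 Hz.

1.36 Hz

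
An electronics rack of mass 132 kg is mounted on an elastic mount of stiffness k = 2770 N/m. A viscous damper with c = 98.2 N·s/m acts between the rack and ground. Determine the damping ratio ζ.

0.0812

ω_n = √(k/m) = √(2770/132) = 4.581 rad/s.
Critical damping c_c = 2√(k·m) = 2√(2770 × 132) = 1209 N·s/m, so ζ = c/c_c = 98.2/1209 = 0.08120.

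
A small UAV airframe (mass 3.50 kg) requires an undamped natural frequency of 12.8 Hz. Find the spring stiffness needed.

ω_n = 2πf_n = 2π × 12.8 = 80.42 rad/s.
k = m·ω_n² = 3.50 × 80.42² = 3.50 × 6468 = 22640 N/m.

22600 N/m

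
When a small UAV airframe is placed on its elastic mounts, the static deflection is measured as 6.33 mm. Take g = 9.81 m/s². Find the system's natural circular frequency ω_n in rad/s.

39.4 rad/s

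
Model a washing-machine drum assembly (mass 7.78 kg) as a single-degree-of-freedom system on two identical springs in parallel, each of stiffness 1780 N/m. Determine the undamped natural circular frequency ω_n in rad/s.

21.4 rad/s

Parallel springs add: k_eq = 2 × 1780 = 3560 N/m.
ω_n = √(k_eq/m) = √(3560/7.78) = √457.6 = 21.39 rad/s.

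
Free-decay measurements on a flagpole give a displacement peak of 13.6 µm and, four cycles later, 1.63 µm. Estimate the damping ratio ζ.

0.0841

Logarithmic decrement δ = (1/n)·ln(x₀/x_n) = (1/4)·ln(13.6/1.63) = (1/4)·ln(8.344) = 0.5304.
ζ = δ/√(4π² + δ²) = 0.5304/√(39.48 + 0.281) = 0.5304/6.306 = 0.08411.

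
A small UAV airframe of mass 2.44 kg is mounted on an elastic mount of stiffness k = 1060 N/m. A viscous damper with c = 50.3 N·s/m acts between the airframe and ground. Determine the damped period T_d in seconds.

ω_n = √(k/m) = √(1060/2.44) = 20.84 rad/s.
Critical damping c_c = 2√(k·m) = 2√(1060 × 2.44) = 101.7 N·s/m, so ζ = c/c_c = 50.3/101.7 = 0.4945.
ω_d = ω_n√(1 − ζ²) = 20.84 × √(1 − 0.245) = 18.12 rad/s.
T_d = 2π/ω_d = 0.3468 s.

0.347 s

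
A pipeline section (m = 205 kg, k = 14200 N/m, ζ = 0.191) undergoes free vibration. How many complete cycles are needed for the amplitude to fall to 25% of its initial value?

2 cycles

Logarithmic decrement δ = 2πζ/√(1 − ζ²) = 2π × 0.1910/√(1 − 0.0365) = 1.223.
x_n/x₀ = e^(−nδ) ≤ 0.25; take ln: n ≥ ln(1/0.25)/δ = 1.386/1.223 = 1.134.
So 2 complete cycles are required.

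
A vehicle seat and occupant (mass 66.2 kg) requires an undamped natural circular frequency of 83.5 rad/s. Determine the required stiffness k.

k = m·ω_n² = 66.2 × 83.50² = 66.2 × 6972 = 461600 N/m.

462000 N/m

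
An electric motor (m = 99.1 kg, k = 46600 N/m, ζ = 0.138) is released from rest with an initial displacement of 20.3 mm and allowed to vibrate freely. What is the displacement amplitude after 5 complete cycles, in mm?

Logarithmic decrement δ = 2πζ/√(1 − ζ²) = 2π × 0.1380/√(1 − 0.0190) = 0.8755.
After n cycles, x_n/x₀ = e^(−nδ), so x_5 = 20.3 × e^(−5 × 0.8755) = 20.3 × 0.01256 = 0.2550 mm.

0.255 mm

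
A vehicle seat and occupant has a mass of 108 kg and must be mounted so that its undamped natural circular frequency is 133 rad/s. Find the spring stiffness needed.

1910000 N/m

k = m·ω_n² = 108 × 133.0² = 108 × 17690 = 1910000 N/m.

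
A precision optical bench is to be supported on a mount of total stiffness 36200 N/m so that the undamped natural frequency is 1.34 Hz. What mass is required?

511 kg

ω_n = 2πf_n = 2π × 1.34 = 8.419 rad/s.
m = k/ω_n² = 36200/8.419² = 36200/70.89 = 510.7 kg.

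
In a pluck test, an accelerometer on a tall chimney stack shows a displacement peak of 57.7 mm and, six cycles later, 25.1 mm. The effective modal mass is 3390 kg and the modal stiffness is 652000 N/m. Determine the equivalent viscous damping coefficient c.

2080 N·s/m

Logarithmic decrement δ = (1/n)·ln(x₀/x_n) = (1/6)·ln(57.7/25.1) = (1/6)·ln(2.299) = 0.1387.
ζ = δ/√(4π² + δ²) = 0.1387/√(39.48 + 0.0192) = 0.1387/6.285 = 0.02207.
c = ζ · 2√(km) = 0.02207 × 2√(652000 × 3390) = 0.02207 × 94030 = 2076 N·s/m.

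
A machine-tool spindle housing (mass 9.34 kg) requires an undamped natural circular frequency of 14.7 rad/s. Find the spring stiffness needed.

2020 N/m

k = m·ω_n² = 9.34 × 14.70² = 9.34 × 216.1 = 2018 N/m.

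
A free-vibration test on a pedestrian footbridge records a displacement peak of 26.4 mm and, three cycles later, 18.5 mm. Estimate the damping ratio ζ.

0.0189

Logarithmic decrement δ = (1/n)·ln(x₀/x_n) = (1/3)·ln(26.4/18.5) = (1/3)·ln(1.427) = 0.1185.
ζ = δ/√(4π² + δ²) = 0.1185/√(39.48 + 0.0140) = 0.1185/6.284 = 0.01886.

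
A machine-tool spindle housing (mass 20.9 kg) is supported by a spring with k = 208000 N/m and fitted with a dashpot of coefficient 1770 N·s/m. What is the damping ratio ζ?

0.424

ω_n = √(k/m) = √(208000/20.9) = 99.76 rad/s.
Critical damping c_c = 2√(k·m) = 2√(208000 × 20.9) = 4170 N·s/m, so ζ = c/c_c = 1770/4170 = 0.4245.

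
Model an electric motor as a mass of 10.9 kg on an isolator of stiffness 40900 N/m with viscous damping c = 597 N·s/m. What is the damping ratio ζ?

0.447

ω_n = √(k/m) = √(40900/10.9) = 61.26 rad/s.
Critical damping c_c = 2√(k·m) = 2√(40900 × 10.9) = 1335 N·s/m, so ζ = c/c_c = 597/1335 = 0.4471.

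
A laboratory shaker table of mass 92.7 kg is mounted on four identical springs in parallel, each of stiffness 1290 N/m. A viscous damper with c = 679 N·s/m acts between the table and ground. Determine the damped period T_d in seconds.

0.967 s

Parallel springs add: k_eq = 4 × 1290 = 5160 N/m.
ω_n = √(k_eq/m) = √(5160/92.7) = 7.461 rad/s.
Critical damping c_c = 2√(k_eq·m) = 2√(5160 × 92.7) = 1383 N·s/m, so ζ = c/c_c = 679/1383 = 0.4909.
ω_d = ω_n√(1 − ζ²) = 7.461 × √(1 − 0.241) = 6.500 rad/s.
T_d = 2π/ω_d = 0.9666 s.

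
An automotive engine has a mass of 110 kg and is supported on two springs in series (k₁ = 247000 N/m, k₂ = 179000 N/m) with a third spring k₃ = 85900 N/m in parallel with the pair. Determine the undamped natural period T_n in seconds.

0.151 s

Series pair: k_s = k₁k₂/(k₁+k₂) = (247000)(179000)/(247000 + 179000) = 103800 N/m. In parallel with k₃: k_eq = 103800 + 85900 = 189700 N/m.
ω_n = √(k_eq/m) = √(189700/110) = √1724 = 41.53 rad/s.
T_n = 2π/ω_n = 6.283/41.53 = 0.1513 s.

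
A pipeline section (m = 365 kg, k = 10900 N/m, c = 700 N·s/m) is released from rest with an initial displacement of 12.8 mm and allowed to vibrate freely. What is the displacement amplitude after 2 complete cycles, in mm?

ζ = c/(2√(km)) = 700/(2√(10900 × 365)) = 700/3989 = 0.1755.
Logarithmic decrement δ = 2πζ/√(1 − ζ²) = 2π × 0.1755/√(1 − 0.0308) = 1.120.
After n cycles, x_n/x₀ = e^(−nδ), so x_2 = 12.8 × e^(−2 × 1.120) = 12.8 × 0.1065 = 1.363 mm.

1.36 mm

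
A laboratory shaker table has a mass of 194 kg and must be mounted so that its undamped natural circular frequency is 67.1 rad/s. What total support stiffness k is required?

873000 N/m

k = m·ω_n² = 194 × 67.10² = 194 × 4502 = 873500 N/m.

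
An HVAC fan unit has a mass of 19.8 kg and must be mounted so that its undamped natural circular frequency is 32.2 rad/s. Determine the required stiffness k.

20500 N/m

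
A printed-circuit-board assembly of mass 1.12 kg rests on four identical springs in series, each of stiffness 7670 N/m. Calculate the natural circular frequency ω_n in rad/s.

Series springs: 1/k_eq = 4/7670, so k_eq = 7670/4 = 1918 N/m.
ω_n = √(k_eq/m) = √(1918/1.12) = √1712 = 41.38 rad/s.

41.4 rad/s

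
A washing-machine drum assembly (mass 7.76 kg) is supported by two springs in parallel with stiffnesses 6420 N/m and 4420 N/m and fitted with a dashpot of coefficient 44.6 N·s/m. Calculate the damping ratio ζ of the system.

Parallel springs add: k_eq = 6420 + 4420 = 10840 N/m.
ω_n = √(k_eq/m) = √(10840/7.76) = 37.38 rad/s.
Critical damping c_c = 2√(k_eq·m) = 2√(10840 × 7.76) = 580.1 N·s/m, so ζ = c/c_c = 44.6/580.1 = 0.07689.

0.0769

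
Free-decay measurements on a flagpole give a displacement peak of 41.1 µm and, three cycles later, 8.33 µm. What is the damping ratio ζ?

0.0844

Logarithmic decrement δ = (1/n)·ln(x₀/x_n) = (1/3)·ln(41.1/8.33) = (1/3)·ln(4.934) = 0.5320.
ζ = δ/√(4π² + δ²) = 0.5320/√(39.48 + 0.283) = 0.5320/6.306 = 0.08438.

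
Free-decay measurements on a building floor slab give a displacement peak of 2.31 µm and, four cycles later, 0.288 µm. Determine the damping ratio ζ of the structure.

0.0826

Logarithmic decrement δ = (1/n)·ln(x₀/x_n) = (1/4)·ln(2.31/0.288) = (1/4)·ln(8.021) = 0.5205.
ζ = δ/√(4π² + δ²) = 0.5205/√(39.48 + 0.271) = 0.5205/6.305 = 0.08256.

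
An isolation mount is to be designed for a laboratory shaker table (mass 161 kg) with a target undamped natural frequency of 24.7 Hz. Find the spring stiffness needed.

ω_n = 2πf_n = 2π × 24.7 = 155.2 rad/s.
k = m·ω_n² = 161 × 155.2² = 161 × 24090 = 3878000 N/m.

3880000 N/m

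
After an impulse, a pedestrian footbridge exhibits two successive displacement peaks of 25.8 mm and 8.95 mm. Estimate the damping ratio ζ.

0.166

Logarithmic decrement δ = (1/n)·ln(x₀/x_n) = (1/1)·ln(25.8/8.95) = (1/1)·ln(2.883) = 1.059.
ζ = δ/√(4π² + δ²) = 1.059/√(39.48 + 1.12) = 1.059/6.372 = 0.1662.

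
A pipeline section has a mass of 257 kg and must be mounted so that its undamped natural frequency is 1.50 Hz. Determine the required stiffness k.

22800 N/m

ω_n = 2πf_n = 2π × 1.50 = 9.425 rad/s.
k = m·ω_n² = 257 × 9.425² = 257 × 88.83 = 22830 N/m.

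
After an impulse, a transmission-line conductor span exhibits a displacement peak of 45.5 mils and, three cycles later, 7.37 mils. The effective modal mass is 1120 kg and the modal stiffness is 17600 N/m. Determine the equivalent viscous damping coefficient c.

Logarithmic decrement δ = (1/n)·ln(x₀/x_n) = (1/3)·ln(45.5/7.37) = (1/3)·ln(6.174) = 0.6068.
ζ = δ/√(4π² + δ²) = 0.6068/√(39.48 + 0.368) = 0.6068/6.312 = 0.09612.
c = ζ · 2√(km) = 0.09612 × 2√(17600 × 1120) = 0.09612 × 8880 = 853.5 N·s/m.

854 N·s/m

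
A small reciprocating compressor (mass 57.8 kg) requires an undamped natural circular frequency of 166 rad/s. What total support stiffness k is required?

1590000 N/m

k = m·ω_n² = 57.8 × 166.0² = 57.8 × 27560 = 1593000 N/m.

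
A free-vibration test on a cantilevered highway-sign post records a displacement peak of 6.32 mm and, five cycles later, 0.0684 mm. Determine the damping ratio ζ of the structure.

Logarithmic decrement δ = (1/n)·ln(x₀/x_n) = (1/5)·ln(6.32/0.0684) = (1/5)·ln(92.40) = 0.9052.
ζ = δ/√(4π² + δ²) = 0.9052/√(39.48 + 0.819) = 0.9052/6.348 = 0.1426.

0.143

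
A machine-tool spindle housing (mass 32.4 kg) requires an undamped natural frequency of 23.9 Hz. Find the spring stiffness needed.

731000 N/m

ω_n = 2πf_n = 2π × 23.9 = 150.2 rad/s.
k = m·ω_n² = 32.4 × 150.2² = 32.4 × 22550 = 730600 N/m.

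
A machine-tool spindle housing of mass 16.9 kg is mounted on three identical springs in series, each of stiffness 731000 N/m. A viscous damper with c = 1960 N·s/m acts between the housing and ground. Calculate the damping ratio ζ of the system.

0.483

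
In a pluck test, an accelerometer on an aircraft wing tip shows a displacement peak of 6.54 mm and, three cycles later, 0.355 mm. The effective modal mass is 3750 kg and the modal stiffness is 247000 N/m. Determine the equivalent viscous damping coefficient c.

Logarithmic decrement δ = (1/n)·ln(x₀/x_n) = (1/3)·ln(6.54/0.355) = (1/3)·ln(18.42) = 0.9712.
ζ = δ/√(4π² + δ²) = 0.9712/√(39.48 + 0.943) = 0.9712/6.358 = 0.1528.
c = ζ · 2√(km) = 0.1528 × 2√(247000 × 3750) = 0.1528 × 60870 = 9298 N·s/m.

9300 N·s/m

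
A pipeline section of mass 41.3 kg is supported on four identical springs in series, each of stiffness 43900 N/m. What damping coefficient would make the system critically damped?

1350 N·s/m

Series springs: 1/k_eq = 4/43900, so k_eq = 43900/4 = 10980 N/m.
c_c = 2√(k_eq·m) = 2√(10980 × 41.3) = 2 × 673.3 = 1347 N·s/m.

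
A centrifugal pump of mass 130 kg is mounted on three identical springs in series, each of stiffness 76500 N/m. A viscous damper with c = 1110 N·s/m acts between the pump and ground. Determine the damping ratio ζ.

Series springs: 1/k_eq = 3/76500, so k_eq = 76500/3 = 25500 N/m.
ω_n = √(k_eq/m) = √(25500/130) = 14.01 rad/s.
Critical damping c_c = 2√(k_eq·m) = 2√(25500 × 130) = 3641 N·s/m, so ζ = c/c_c = 1110/3641 = 0.3048.

0.305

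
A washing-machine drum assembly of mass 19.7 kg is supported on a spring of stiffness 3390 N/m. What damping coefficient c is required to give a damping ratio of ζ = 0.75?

388 N·s/m

c_c = 2√(k·m) = 2√(3390 × 19.7) = 516.8 N·s/m.
c = ζ·c_c = 0.75 × 516.8 = 387.6 N·s/m.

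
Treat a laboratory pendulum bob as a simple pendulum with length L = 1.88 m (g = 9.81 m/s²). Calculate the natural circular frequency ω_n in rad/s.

2.28 rad/s

For a simple pendulum ω_n = √(g/L) = √(9.81/1.88) = √5.218 = 2.284 rad/s.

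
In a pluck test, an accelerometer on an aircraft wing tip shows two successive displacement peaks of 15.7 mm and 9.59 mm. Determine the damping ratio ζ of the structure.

0.0782

Logarithmic decrement δ = (1/n)·ln(x₀/x_n) = (1/1)·ln(15.7/9.59) = (1/1)·ln(1.637) = 0.4929.
ζ = δ/√(4π² + δ²) = 0.4929/√(39.48 + 0.243) = 0.4929/6.302 = 0.07821.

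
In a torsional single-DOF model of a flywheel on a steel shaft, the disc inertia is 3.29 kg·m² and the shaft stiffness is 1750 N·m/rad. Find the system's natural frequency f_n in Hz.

3.67 Hz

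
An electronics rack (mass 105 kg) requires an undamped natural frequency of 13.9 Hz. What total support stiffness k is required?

801000 N/m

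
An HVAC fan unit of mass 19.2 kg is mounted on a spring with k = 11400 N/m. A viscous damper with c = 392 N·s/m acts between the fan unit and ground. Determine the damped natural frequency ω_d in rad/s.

22.1 rad/s

ω_n = √(k/m) = √(11400/19.2) = 24.37 rad/s.
Critical damping c_c = 2√(k·m) = 2√(11400 × 19.2) = 935.7 N·s/m, so ζ = c/c_c = 392/935.7 = 0.4189.
ω_d = ω_n√(1 − ζ²) = 24.37 × √(1 − 0.176) = 22.13 rad/s.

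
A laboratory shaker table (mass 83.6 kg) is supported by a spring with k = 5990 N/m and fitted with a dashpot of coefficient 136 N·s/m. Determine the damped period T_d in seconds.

ω_n = √(k/m) = √(5990/83.6) = 8.465 rad/s.
Critical damping c_c = 2√(k·m) = 2√(5990 × 83.6) = 1415 N·s/m, so ζ = c/c_c = 136/1415 = 0.09609.
ω_d = ω_n√(1 − ζ²) = 8.465 × √(1 − 0.00923) = 8.426 rad/s.
T_d = 2π/ω_d = 0.7457 s.

0.746 s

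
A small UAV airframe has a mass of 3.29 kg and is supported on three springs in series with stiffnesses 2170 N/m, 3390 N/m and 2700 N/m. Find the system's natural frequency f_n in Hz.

2.61 Hz

Series springs: 1/k_eq = 1/2170 + 1/3390 + 1/2700 = 0.001126, so k_eq = 888.0 N/m.
ω_n = √(k_eq/m) = √(888.0/3.29) = √269.9 = 16.43 rad/s.
f_n = ω_n/(2π) = 16.43/6.283 = 2.615 Hz.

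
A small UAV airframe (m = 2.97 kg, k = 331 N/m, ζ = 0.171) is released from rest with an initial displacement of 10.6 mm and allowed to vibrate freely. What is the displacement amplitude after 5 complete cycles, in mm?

Logarithmic decrement δ = 2πζ/√(1 − ζ²) = 2π × 0.1710/√(1 − 0.0292) = 1.090.
After n cycles, x_n/x₀ = e^(−nδ), so x_5 = 10.6 × e^(−5 × 1.090) = 10.6 × 0.004286 = 0.04543 mm.

0.0454 mm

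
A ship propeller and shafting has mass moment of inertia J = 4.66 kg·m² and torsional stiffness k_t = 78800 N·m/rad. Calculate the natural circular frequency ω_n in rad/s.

130 rad/s

ω_n = √(k_t/J) = √(78800/4.66) = √16910 = 130.0 rad/s.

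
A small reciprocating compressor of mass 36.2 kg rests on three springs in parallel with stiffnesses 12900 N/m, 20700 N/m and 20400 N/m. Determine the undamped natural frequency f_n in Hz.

Parallel springs add: k_eq = 12900 + 20700 + 20400 = 54000 N/m.
ω_n = √(k_eq/m) = √(54000/36.2) = √1492 = 38.62 rad/s.
f_n = ω_n/(2π) = 38.62/6.283 = 6.147 Hz.

6.15 Hz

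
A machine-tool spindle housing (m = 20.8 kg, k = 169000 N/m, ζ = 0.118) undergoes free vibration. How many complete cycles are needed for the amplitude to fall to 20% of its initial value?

3 cycles

Logarithmic decrement δ = 2πζ/√(1 − ζ²) = 2π × 0.1180/√(1 − 0.0139) = 0.7466.
x_n/x₀ = e^(−nδ) ≤ 0.2; take ln: n ≥ ln(1/0.2)/δ = 1.609/0.7466 = 2.156.
So 3 complete cycles are required.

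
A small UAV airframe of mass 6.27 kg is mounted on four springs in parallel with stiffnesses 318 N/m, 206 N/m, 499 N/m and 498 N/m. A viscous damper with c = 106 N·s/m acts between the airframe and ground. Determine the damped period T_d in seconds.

0.480 s

Parallel springs add: k_eq = 318 + 206 + 499 + 498 = 1521 N/m.
ω_n = √(k_eq/m) = √(1521/6.27) = 15.58 rad/s.
Critical damping c_c = 2√(k_eq·m) = 2√(1521 × 6.27) = 195.3 N·s/m, so ζ = c/c_c = 106/195.3 = 0.5427.
ω_d = ω_n√(1 − ζ²) = 15.58 × √(1 − 0.295) = 13.08 rad/s.
T_d = 2π/ω_d = 0.4803 s.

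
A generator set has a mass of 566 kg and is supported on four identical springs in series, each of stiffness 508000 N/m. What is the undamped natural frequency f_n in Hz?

2.38 Hz

Series springs: 1/k_eq = 4/508000, so k_eq = 508000/4 = 127000 N/m.
ω_n = √(k_eq/m) = √(127000/566) = √224.4 = 14.98 rad/s.
f_n = ω_n/(2π) = 14.98/6.283 = 2.384 Hz.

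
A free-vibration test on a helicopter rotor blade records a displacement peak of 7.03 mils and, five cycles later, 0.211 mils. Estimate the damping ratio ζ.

0.111

Logarithmic decrement δ = (1/n)·ln(x₀/x_n) = (1/5)·ln(7.03/0.211) = (1/5)·ln(33.32) = 0.7012.
ζ = δ/√(4π² + δ²) = 0.7012/√(39.48 + 0.492) = 0.7012/6.322 = 0.1109.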